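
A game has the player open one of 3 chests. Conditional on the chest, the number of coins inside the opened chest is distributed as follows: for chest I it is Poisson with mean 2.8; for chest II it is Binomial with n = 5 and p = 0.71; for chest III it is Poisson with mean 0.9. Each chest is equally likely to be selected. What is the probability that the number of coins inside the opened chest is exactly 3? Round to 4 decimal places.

Conditional on each chest, P(X = 3): I: 0.222484; II: 0.301003; III: 0.0493982.
By total probability, P(X = 3) = 0.333333·0.222484 + 0.333333·0.301003 + 0.333333·0.0493982 = 0.190962.

0.1910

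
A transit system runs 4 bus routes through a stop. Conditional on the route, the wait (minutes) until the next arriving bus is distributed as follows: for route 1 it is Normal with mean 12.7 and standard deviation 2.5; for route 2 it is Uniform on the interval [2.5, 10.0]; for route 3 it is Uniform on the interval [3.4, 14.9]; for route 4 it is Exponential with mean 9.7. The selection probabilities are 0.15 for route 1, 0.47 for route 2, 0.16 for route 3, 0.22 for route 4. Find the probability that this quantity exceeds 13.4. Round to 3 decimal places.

Conditional on each route, P(X > 13.4): 1: 0.389739; 2: 0; 3: 0.130435; 4: 0.251216.
By total probability, P(X > 13.4) = 0.15·0.389739 + 0.47·0 + 0.16·0.130435 + 0.22·0.251216 = 0.134598.

0.135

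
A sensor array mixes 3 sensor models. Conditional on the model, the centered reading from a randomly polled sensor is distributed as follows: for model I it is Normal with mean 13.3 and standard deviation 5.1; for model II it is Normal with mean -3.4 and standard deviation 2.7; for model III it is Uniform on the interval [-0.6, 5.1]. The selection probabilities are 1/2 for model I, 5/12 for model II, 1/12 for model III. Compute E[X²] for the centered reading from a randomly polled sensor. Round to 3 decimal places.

109.952

For each component E[X²] = Var + (mean)², giving I: 202.9; II: 18.85; III: 7.77.
Overall E[X²] = 0.5·202.9 + 0.416667·18.85 + 0.0833333·7.77 = 109.952.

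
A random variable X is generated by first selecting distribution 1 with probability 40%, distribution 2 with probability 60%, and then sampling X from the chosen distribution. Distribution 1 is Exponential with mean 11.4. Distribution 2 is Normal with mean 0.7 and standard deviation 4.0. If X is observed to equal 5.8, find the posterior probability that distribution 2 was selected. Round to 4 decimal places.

Likelihoods f(5.8 | ·): 1: 0.0527398; 2: 0.0442436.
Posterior ∝ prior × likelihood. Numerator for 2: 0.6·0.0442436 = 0.0265461.
Normalizing constant: 0.4·0.0527398 + 0.6·0.0442436 = 0.047642.
P(2 | observation) = 0.0265461 / 0.047642 = 0.5572.

0.5572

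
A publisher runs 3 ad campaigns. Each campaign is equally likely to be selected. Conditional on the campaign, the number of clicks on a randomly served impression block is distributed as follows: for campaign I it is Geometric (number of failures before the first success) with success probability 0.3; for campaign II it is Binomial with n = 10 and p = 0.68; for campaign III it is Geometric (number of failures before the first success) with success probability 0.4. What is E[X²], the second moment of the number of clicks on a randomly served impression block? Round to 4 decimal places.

22.5461

For each component E[X²] = Var + (mean)², giving I: 13.2222; II: 48.416; III: 6.
Overall E[X²] = 0.333333·13.2222 + 0.333333·48.416 + 0.333333·6 = 22.5461.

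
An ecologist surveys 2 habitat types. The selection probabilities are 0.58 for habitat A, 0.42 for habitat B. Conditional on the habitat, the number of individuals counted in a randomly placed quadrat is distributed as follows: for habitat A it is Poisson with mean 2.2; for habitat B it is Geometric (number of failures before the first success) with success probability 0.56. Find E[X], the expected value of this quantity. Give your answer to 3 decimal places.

Component means — A: 2.2; B: 0.785714.
E[X] = 0.58·2.2 + 0.42·0.785714 = 1.606.

1.606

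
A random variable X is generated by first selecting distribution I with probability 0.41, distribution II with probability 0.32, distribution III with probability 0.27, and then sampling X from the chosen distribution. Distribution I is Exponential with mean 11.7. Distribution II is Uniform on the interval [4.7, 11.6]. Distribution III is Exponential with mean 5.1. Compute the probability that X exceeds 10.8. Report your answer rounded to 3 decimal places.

Conditional on each component, P(X > 10.8): I: 0.397295; II: 0.115942; III: 0.120314.
By total probability, P(X > 10.8) = 0.41·0.397295 + 0.32·0.115942 + 0.27·0.120314 = 0.232477.

0.232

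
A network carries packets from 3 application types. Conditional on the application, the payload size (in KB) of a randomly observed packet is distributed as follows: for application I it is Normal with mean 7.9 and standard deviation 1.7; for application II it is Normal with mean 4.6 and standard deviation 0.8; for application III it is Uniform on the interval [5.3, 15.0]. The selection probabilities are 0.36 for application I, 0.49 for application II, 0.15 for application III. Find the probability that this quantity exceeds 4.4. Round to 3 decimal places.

Conditional on each application, P(X > 4.4): I: 0.980244; II: 0.598706; III: 1.
By total probability, P(X > 4.4) = 0.36·0.980244 + 0.49·0.598706 + 0.15·1 = 0.796254.

0.796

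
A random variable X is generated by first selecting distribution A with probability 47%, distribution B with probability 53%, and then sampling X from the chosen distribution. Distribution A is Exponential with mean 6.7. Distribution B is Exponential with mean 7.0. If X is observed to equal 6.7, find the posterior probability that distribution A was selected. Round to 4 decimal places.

0.4702

Likelihoods f(6.7 | ·): A: 0.0549074; B: 0.0548555.
Posterior ∝ prior × likelihood. Numerator for A: 0.47·0.0549074 = 0.0258065.
Normalizing constant: 0.47·0.0549074 + 0.53·0.0548555 = 0.0548799.
P(A | observation) = 0.0258065 / 0.0548799 = 0.470236.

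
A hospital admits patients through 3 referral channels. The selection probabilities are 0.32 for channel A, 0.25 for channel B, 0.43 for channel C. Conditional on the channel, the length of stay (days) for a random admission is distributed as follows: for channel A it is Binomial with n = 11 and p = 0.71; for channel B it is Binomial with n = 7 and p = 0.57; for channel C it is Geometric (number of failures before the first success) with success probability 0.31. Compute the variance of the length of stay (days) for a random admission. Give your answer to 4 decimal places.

10.0339

Per component, A: μ=7.81, E[X²]=63.261; B: μ=3.99, E[X²]=17.6358; C: μ=2.22581, E[X²]=12.1342.
E[X] = 0.32·7.81 + 0.25·3.99 + 0.43·2.22581 = 4.4538.
E[X²] = 0.32·63.261 + 0.25·17.6358 + 0.43·12.1342 = 29.8702.
Var(X) = E[X²] − (E[X])² = 29.8702 − 19.8363 = 10.0339.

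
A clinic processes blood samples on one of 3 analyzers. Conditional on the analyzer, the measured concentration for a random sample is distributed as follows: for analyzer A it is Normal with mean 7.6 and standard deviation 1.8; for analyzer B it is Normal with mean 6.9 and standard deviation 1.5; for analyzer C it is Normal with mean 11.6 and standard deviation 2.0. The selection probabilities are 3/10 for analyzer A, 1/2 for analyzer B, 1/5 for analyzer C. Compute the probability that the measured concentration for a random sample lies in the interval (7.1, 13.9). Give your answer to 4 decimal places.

Conditional on each analyzer, P(7.1 < X < 13.9): A: 0.609176; B: 0.446963; C: 0.862704.
By total probability, P(7.1 < X < 13.9) = 0.3·0.609176 + 0.5·0.446963 + 0.2·0.862704 = 0.578775.

0.5788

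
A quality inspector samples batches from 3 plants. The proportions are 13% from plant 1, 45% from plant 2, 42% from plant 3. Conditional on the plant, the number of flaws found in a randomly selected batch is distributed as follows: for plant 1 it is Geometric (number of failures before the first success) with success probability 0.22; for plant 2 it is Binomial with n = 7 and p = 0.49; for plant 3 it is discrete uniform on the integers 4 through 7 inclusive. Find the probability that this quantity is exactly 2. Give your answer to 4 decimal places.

Conditional on each plant, P(X = 2): 1: 0.133848; 2: 0.173965; 3: 0.
By total probability, P(X = 2) = 0.13·0.133848 + 0.45·0.173965 + 0.42·0 = 0.0956846.

0.0957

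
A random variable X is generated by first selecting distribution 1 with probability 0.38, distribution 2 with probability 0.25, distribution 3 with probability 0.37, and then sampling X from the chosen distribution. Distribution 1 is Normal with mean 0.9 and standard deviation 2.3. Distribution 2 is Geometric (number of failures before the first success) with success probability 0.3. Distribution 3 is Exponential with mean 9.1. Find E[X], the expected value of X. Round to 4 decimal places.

4.2923

Component means — 1: 0.9; 2: 2.33333; 3: 9.1.
E[X] = 0.38·0.9 + 0.25·2.33333 + 0.37·9.1 = 4.29233.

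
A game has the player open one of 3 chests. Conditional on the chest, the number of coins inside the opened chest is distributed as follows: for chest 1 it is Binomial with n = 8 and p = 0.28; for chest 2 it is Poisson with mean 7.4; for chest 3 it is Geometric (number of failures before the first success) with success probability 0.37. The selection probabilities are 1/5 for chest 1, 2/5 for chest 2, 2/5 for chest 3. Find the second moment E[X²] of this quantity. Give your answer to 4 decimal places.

For each component E[X²] = Var + (mean)², giving 1: 6.6304; 2: 62.16; 3: 7.5011.
Overall E[X²] = 0.2·6.6304 + 0.4·62.16 + 0.4·7.5011 = 29.1905.

29.1905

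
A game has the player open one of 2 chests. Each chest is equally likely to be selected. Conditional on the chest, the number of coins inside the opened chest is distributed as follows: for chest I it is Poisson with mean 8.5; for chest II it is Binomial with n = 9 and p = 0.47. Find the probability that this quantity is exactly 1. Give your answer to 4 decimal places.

0.0140

Conditional on each chest, P(X = 1): I: 0.00172948; II: 0.0263358.
By total probability, P(X = 1) = 0.5·0.00172948 + 0.5·0.0263358 = 0.0140327.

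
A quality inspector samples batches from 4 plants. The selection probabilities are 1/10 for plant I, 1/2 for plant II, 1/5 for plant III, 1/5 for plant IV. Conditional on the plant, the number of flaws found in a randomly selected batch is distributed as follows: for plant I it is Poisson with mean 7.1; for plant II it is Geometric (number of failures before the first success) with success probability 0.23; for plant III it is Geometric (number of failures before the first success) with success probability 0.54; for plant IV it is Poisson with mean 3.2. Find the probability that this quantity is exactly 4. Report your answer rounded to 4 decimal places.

Conditional on each plant, P(X = 4): I: 0.0873638; II: 0.080852; III: 0.0241783; IV: 0.178093.
By total probability, P(X = 4) = 0.1·0.0873638 + 0.5·0.080852 + 0.2·0.0241783 + 0.2·0.178093 = 0.0896166.

0.0896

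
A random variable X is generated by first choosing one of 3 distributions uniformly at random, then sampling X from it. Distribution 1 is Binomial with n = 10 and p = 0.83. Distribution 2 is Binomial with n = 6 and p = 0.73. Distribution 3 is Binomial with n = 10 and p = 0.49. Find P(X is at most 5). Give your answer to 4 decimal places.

Conditional on each component, P(X ≤ 5): 1: 0.0168038; 2: 0.848666; 3: 0.647397.
By total probability, P(X ≤ 5) = 0.333333·0.0168038 + 0.333333·0.848666 + 0.333333·0.647397 = 0.504289.

0.5043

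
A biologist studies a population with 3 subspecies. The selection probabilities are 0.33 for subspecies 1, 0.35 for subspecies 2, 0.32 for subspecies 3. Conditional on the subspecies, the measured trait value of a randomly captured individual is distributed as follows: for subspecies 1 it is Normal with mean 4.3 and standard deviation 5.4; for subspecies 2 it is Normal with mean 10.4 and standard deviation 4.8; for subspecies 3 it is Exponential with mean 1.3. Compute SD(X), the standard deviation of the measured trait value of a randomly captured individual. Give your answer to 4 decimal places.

Per component, 1: μ=4.3, E[X²]=47.65; 2: μ=10.4, E[X²]=131.2; 3: μ=1.3, E[X²]=3.38.
E[X] = 0.33·4.3 + 0.35·10.4 + 0.32·1.3 = 5.475.
E[X²] = 0.33·47.65 + 0.35·131.2 + 0.32·3.38 = 62.7261.
Var(X) = E[X²] − (E[X])² = 62.7261 − 29.9756 = 32.7505.
SD(X) = √32.7505 = 5.7228.

5.7228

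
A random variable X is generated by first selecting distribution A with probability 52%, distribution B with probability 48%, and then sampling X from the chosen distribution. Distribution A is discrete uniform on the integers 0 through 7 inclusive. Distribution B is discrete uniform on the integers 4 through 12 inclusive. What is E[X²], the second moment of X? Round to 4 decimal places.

43.0200

For each component E[X²] = Var + (mean)², giving A: 17.5; B: 70.6667.
Overall E[X²] = 0.52·17.5 + 0.48·70.6667 = 43.02.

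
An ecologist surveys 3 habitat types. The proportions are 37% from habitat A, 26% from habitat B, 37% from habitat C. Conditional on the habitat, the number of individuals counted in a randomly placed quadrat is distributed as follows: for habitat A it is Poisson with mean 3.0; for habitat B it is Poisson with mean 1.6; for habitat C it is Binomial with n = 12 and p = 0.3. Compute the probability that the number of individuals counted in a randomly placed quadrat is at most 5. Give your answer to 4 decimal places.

0.9238

Conditional on each habitat, P(X ≤ 5): A: 0.916082; B: 0.99396; C: 0.882151.
By total probability, P(X ≤ 5) = 0.37·0.916082 + 0.26·0.99396 + 0.37·0.882151 = 0.923776.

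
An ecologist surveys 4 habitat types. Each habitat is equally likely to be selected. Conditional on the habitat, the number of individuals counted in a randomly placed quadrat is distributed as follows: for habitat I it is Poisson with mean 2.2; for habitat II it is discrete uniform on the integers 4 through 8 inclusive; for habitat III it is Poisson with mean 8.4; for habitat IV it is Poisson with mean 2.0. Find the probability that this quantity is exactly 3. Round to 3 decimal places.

Conditional on each habitat, P(X = 3): I: 0.196639; II: 0; III: 0.0222133; IV: 0.180447.
By total probability, P(X = 3) = 0.25·0.196639 + 0.25·0 + 0.25·0.0222133 + 0.25·0.180447 = 0.0998248.

0.100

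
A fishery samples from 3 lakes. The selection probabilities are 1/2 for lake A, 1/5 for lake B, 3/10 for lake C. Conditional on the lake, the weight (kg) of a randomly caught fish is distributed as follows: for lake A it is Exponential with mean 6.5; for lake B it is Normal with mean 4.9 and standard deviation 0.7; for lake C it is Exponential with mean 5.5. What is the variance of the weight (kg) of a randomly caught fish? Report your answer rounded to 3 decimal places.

Per component, A: μ=6.5, E[X²]=84.5; B: μ=4.9, E[X²]=24.5; C: μ=5.5, E[X²]=60.5.
E[X] = 0.5·6.5 + 0.2·4.9 + 0.3·5.5 = 5.88.
E[X²] = 0.5·84.5 + 0.2·24.5 + 0.3·60.5 = 65.3.
Var(X) = E[X²] − (E[X])² = 65.3 − 34.5744 = 30.7256.

30.726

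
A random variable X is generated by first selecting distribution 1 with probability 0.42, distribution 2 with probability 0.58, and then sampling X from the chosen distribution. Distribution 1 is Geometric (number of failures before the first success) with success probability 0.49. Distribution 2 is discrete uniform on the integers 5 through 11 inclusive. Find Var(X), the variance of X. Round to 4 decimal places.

15.0097

Per component, 1: μ=1.04082, E[X²]=3.20741; 2: μ=8, E[X²]=68.
E[X] = 0.42·1.04082 + 0.58·8 = 5.07714.
E[X²] = 0.42·3.20741 + 0.58·68 = 40.7871.
Var(X) = E[X²] − (E[X])² = 40.7871 − 25.7774 = 15.0097.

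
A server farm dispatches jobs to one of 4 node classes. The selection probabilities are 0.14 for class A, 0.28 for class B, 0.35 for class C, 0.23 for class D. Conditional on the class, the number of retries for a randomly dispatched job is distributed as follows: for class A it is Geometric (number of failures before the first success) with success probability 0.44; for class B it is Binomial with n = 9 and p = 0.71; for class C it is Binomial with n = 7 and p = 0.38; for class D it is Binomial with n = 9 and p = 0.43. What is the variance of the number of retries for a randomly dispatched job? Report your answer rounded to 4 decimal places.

Per component, A: μ=1.27273, E[X²]=4.5124; B: μ=6.39, E[X²]=42.6852; C: μ=2.66, E[X²]=8.7248; D: μ=3.87, E[X²]=17.1828.
E[X] = 0.14·1.27273 + 0.28·6.39 + 0.35·2.66 + 0.23·3.87 = 3.78848.
E[X²] = 0.14·4.5124 + 0.28·42.6852 + 0.35·8.7248 + 0.23·17.1828 = 19.5893.
Var(X) = E[X²] − (E[X])² = 19.5893 − 14.3526 = 5.23672.

5.2367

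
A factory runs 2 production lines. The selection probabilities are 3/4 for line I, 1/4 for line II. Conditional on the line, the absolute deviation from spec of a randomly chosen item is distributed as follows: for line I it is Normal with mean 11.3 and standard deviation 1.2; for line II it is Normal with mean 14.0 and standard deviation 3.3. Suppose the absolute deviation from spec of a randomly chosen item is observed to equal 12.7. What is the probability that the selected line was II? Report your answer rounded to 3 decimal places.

0.181

Likelihoods f(12.7 | ·): I: 0.168332; II: 0.111866.
Posterior ∝ prior × likelihood. Numerator for II: 0.25·0.111866 = 0.0279665.
Normalizing constant: 0.75·0.168332 + 0.25·0.111866 = 0.154216.
P(II | observation) = 0.0279665 / 0.154216 = 0.181346.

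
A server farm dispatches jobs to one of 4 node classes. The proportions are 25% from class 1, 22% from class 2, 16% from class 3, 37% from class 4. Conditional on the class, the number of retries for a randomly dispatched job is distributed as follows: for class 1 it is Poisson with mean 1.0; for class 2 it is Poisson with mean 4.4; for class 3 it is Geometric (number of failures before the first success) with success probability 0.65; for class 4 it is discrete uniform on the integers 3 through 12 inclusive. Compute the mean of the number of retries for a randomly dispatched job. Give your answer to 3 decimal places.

Component means — 1: 1; 2: 4.4; 3: 0.538462; 4: 7.5.
E[X] = 0.25·1 + 0.22·4.4 + 0.16·0.538462 + 0.37·7.5 = 4.07915.

4.079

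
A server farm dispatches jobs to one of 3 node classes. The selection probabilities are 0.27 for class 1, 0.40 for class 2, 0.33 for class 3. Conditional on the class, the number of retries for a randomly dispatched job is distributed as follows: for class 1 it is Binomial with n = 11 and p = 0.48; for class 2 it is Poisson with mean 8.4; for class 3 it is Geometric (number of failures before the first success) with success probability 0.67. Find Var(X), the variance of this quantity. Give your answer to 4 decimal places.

15.6911

Per component, 1: μ=5.28, E[X²]=30.624; 2: μ=8.4, E[X²]=78.96; 3: μ=0.492537, E[X²]=0.977723.
E[X] = 0.27·5.28 + 0.4·8.4 + 0.33·0.492537 = 4.94814.
E[X²] = 0.27·30.624 + 0.4·78.96 + 0.33·0.977723 = 40.1751.
Var(X) = E[X²] − (E[X])² = 40.1751 − 24.4841 = 15.6911.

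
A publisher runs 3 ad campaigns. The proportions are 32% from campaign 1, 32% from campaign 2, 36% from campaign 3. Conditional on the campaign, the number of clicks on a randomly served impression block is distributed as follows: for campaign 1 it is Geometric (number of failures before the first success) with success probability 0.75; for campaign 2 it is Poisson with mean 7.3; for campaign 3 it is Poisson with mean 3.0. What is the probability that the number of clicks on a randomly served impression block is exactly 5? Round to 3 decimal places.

0.074

Conditional on each campaign, P(X = 5): 1: 0.000732422; 2: 0.116703; 3: 0.100819.
By total probability, P(X = 5) = 0.32·0.000732422 + 0.32·0.116703 + 0.36·0.100819 = 0.0738742.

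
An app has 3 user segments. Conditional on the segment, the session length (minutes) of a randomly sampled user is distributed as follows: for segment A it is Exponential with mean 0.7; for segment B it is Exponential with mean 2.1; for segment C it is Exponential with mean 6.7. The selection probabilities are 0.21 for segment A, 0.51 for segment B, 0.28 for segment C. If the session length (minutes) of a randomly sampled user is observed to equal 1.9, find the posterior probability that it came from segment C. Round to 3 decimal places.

0.210

Likelihoods f(1.9 | ·): A: 0.0946461; B: 0.192685; C: 0.1124.
Posterior ∝ prior × likelihood. Numerator for C: 0.28·0.1124 = 0.0314721.
Normalizing constant: 0.21·0.0946461 + 0.51·0.192685 + 0.28·0.1124 = 0.149617.
P(C | observation) = 0.0314721 / 0.149617 = 0.210351.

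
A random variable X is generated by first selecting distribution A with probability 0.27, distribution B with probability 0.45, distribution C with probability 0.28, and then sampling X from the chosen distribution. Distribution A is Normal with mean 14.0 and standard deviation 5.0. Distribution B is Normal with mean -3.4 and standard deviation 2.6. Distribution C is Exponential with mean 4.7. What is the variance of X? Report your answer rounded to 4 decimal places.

67.5680

Per component, A: μ=14, E[X²]=221; B: μ=-3.4, E[X²]=18.32; C: μ=4.7, E[X²]=44.18.
E[X] = 0.27·14 + 0.45·-3.4 + 0.28·4.7 = 3.566.
E[X²] = 0.27·221 + 0.45·18.32 + 0.28·44.18 = 80.2844.
Var(X) = E[X²] − (E[X])² = 80.2844 − 12.7164 = 67.568.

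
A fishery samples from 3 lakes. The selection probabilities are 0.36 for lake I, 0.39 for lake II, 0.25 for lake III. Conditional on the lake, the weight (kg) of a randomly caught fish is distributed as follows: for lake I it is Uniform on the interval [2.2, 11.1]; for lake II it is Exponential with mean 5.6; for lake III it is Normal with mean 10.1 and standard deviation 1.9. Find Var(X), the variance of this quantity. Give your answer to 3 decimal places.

Per component, I: μ=6.65, E[X²]=50.8233; II: μ=5.6, E[X²]=62.72; III: μ=10.1, E[X²]=105.62.
E[X] = 0.36·6.65 + 0.39·5.6 + 0.25·10.1 = 7.103.
E[X²] = 0.36·50.8233 + 0.39·62.72 + 0.25·105.62 = 69.1622.
Var(X) = E[X²] − (E[X])² = 69.1622 − 50.4526 = 18.7096.

18.710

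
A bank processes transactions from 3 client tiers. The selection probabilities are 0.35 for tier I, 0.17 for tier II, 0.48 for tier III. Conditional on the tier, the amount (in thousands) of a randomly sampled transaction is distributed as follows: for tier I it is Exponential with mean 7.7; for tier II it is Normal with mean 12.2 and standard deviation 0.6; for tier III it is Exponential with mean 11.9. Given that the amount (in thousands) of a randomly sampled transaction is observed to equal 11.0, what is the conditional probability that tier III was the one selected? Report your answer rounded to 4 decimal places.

0.3793

Likelihoods f(11.0 | ·): I: 0.0311235; II: 0.0899849; III: 0.033343.
Posterior ∝ prior × likelihood. Numerator for III: 0.48·0.033343 = 0.0160046.
Normalizing constant: 0.35·0.0311235 + 0.17·0.0899849 + 0.48·0.033343 = 0.0421953.
P(III | observation) = 0.0160046 / 0.0421953 = 0.379299.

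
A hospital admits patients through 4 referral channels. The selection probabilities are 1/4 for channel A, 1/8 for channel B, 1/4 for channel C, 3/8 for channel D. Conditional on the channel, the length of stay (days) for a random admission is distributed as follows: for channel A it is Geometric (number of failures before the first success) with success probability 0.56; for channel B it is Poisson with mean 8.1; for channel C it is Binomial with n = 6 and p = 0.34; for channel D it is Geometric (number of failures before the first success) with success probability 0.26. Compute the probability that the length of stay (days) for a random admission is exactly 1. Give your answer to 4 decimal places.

0.1979

Conditional on each channel, P(X = 1): A: 0.2464; B: 0.00245867; C: 0.255476; D: 0.1924.
By total probability, P(X = 1) = 0.25·0.2464 + 0.125·0.00245867 + 0.25·0.255476 + 0.375·0.1924 = 0.197926.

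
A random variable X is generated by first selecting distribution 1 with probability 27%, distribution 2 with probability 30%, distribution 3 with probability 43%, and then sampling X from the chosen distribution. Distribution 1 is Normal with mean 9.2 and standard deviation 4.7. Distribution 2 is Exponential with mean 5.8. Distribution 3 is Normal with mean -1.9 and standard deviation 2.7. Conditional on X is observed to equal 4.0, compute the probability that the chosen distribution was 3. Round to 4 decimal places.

0.1320

Likelihoods f(4.0 | ·): 1: 0.0460263; 2: 0.0865085; 3: 0.0135725.
Posterior ∝ prior × likelihood. Numerator for 3: 0.43·0.0135725 = 0.00583619.
Normalizing constant: 0.27·0.0460263 + 0.3·0.0865085 + 0.43·0.0135725 = 0.0442158.
P(3 | observation) = 0.00583619 / 0.0442158 = 0.131993.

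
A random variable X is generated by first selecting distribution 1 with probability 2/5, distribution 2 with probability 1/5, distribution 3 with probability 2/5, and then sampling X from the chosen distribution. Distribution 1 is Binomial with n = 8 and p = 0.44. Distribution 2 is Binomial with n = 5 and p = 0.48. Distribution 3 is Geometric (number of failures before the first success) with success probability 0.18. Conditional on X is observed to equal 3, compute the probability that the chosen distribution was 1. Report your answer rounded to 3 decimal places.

0.514

Likelihoods P(X=3 | ·): 1: 0.262716; 2: 0.299041; 3: 0.0992462.
Posterior ∝ prior × likelihood. Numerator for 1: 0.4·0.262716 = 0.105086.
Normalizing constant: 0.4·0.262716 + 0.2·0.299041 + 0.4·0.0992462 = 0.204593.
P(1 | observation) = 0.105086 / 0.204593 = 0.513636.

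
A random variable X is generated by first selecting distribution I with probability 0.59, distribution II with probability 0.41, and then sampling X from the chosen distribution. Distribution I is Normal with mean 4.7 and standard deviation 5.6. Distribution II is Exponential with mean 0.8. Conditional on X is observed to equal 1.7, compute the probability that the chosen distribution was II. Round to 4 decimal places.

0.6270

Likelihoods f(1.7 | ·): I: 0.0617167; II: 0.149291.
Posterior ∝ prior × likelihood. Numerator for II: 0.41·0.149291 = 0.0612094.
Normalizing constant: 0.59·0.0617167 + 0.41·0.149291 = 0.0976223.
P(II | observation) = 0.0612094 / 0.0976223 = 0.627002.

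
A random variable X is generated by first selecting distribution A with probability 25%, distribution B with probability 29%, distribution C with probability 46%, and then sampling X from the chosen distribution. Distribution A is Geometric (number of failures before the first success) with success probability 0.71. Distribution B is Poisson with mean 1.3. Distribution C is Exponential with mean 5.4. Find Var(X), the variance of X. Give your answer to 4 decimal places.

19.0998

Per component, A: μ=0.408451, E[X²]=0.742115; B: μ=1.3, E[X²]=2.99; C: μ=5.4, E[X²]=58.32.
E[X] = 0.25·0.408451 + 0.29·1.3 + 0.46·5.4 = 2.96311.
E[X²] = 0.25·0.742115 + 0.29·2.99 + 0.46·58.32 = 27.8798.
Var(X) = E[X²] − (E[X])² = 27.8798 − 8.78004 = 19.0998.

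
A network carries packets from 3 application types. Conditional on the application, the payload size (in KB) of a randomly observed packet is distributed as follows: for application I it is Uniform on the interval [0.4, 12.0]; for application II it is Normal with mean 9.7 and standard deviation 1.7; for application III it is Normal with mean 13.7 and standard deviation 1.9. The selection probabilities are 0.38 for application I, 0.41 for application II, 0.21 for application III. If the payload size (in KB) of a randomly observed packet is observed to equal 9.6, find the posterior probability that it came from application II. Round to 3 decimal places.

Likelihoods f(9.6 | ·): I: 0.0862069; II: 0.234266; III: 0.0204648.
Posterior ∝ prior × likelihood. Numerator for II: 0.41·0.234266 = 0.0960492.
Normalizing constant: 0.38·0.0862069 + 0.41·0.234266 + 0.21·0.0204648 = 0.133105.
P(II | observation) = 0.0960492 / 0.133105 = 0.721602.

0.722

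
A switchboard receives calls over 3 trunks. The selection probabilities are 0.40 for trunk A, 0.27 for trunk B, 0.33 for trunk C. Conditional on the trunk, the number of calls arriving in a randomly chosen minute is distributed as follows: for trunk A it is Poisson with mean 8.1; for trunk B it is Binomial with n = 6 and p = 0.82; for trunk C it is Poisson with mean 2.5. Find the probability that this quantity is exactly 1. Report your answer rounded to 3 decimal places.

Conditional on each trunk, P(X = 1): A: 0.00245867; B: 0.000929667; C: 0.205212.
By total probability, P(X = 1) = 0.4·0.00245867 + 0.27·0.000929667 + 0.33·0.205212 = 0.0689546.

0.069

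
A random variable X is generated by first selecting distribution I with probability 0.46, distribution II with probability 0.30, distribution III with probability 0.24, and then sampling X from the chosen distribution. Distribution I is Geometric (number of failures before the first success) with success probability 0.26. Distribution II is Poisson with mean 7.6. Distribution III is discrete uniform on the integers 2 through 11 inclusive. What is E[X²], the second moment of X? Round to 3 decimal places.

40.490

For each component E[X²] = Var + (mean)², giving I: 19.0473; II: 65.36; III: 50.5.
Overall E[X²] = 0.46·19.0473 + 0.3·65.36 + 0.24·50.5 = 40.4898.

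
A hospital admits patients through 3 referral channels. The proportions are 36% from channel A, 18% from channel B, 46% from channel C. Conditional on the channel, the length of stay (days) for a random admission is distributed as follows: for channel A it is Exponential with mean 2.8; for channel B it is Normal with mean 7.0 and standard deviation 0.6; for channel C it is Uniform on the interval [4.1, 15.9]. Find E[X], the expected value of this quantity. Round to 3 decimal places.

6.868

Component means — A: 2.8; B: 7; C: 10.
E[X] = 0.36·2.8 + 0.18·7 + 0.46·10 = 6.868.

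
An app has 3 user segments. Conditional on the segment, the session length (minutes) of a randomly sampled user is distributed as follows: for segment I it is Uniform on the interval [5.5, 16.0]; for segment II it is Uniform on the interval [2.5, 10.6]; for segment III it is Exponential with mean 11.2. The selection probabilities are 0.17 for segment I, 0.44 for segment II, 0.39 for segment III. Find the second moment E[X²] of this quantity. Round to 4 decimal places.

For each component E[X²] = Var + (mean)², giving I: 124.75; II: 48.37; III: 250.88.
Overall E[X²] = 0.17·124.75 + 0.44·48.37 + 0.39·250.88 = 140.333.

140.3335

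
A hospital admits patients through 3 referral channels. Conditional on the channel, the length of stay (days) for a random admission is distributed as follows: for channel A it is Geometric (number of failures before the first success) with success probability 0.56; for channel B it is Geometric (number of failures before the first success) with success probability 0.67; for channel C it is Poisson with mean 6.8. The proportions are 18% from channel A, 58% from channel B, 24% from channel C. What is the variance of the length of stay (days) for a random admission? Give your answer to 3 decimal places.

Per component, A: μ=0.785714, E[X²]=2.02041; B: μ=0.492537, E[X²]=0.977723; C: μ=6.8, E[X²]=53.04.
E[X] = 0.18·0.785714 + 0.58·0.492537 + 0.24·6.8 = 2.0591.
E[X²] = 0.18·2.02041 + 0.58·0.977723 + 0.24·53.04 = 13.6604.
Var(X) = E[X²] − (E[X])² = 13.6604 − 4.23989 = 9.42046.

9.420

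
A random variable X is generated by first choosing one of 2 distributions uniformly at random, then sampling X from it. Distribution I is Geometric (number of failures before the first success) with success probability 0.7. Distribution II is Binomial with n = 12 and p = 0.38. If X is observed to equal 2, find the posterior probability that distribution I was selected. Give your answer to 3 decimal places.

Likelihoods P(X=2 | ·): I: 0.063; II: 0.0799886.
Posterior ∝ prior × likelihood. Numerator for I: 0.5·0.063 = 0.0315.
Normalizing constant: 0.5·0.063 + 0.5·0.0799886 = 0.0714943.
P(I | observation) = 0.0315 / 0.0714943 = 0.440595.

0.441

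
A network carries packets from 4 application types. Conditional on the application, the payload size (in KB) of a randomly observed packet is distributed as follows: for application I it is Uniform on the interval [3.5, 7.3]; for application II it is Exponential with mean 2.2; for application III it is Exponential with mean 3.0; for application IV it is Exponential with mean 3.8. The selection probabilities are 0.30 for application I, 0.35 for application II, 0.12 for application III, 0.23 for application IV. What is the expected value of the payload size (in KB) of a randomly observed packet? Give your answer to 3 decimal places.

3.624

Component means — I: 5.4; II: 2.2; III: 3; IV: 3.8.
E[X] = 0.3·5.4 + 0.35·2.2 + 0.12·3 + 0.23·3.8 = 3.624.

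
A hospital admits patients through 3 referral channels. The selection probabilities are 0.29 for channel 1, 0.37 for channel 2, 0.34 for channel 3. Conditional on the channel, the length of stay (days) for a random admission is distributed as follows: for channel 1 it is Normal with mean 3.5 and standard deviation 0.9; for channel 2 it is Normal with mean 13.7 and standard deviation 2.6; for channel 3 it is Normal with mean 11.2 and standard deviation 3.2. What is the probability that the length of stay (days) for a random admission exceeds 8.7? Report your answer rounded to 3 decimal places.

Conditional on each channel, P(X > 8.7): 1: 3.78468e-09; 2: 0.972765; 3: 0.782672.
By total probability, P(X > 8.7) = 0.29·3.78468e-09 + 0.37·0.972765 + 0.34·0.782672 = 0.626032.

0.626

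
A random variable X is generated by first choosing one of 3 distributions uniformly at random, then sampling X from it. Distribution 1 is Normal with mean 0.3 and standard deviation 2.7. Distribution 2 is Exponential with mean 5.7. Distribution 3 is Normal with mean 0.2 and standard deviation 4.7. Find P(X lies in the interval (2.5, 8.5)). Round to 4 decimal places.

Conditional on each component, P(2.5 < X < 8.5): 1: 0.206395; 2: 0.419845; 3: 0.273591.
By total probability, P(2.5 < X < 8.5) = 0.333333·0.206395 + 0.333333·0.419845 + 0.333333·0.273591 = 0.299944.

0.2999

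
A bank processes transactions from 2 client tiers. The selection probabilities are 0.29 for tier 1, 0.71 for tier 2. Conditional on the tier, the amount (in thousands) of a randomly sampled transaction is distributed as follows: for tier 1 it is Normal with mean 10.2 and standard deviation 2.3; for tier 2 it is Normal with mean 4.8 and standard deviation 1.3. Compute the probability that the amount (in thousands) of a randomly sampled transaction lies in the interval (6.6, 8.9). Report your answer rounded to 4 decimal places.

0.1243

Conditional on each tier, P(6.6 < X < 8.9): 1: 0.227197; 2: 0.0822794.
By total probability, P(6.6 < X < 8.9) = 0.29·0.227197 + 0.71·0.0822794 = 0.124305.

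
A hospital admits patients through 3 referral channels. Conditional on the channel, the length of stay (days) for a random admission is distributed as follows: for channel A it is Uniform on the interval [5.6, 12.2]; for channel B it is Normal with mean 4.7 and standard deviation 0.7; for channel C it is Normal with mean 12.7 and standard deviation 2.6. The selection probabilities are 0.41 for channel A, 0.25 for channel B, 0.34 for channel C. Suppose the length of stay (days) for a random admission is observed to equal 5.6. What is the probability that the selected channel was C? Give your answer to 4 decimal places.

0.0100

Likelihoods f(5.6 | ·): A: 0.151515; B: 0.249376; C: 0.00368679.
Posterior ∝ prior × likelihood. Numerator for C: 0.34·0.00368679 = 0.00125351.
Normalizing constant: 0.41·0.151515 + 0.25·0.249376 + 0.34·0.00368679 = 0.125719.
P(C | observation) = 0.00125351 / 0.125719 = 0.00997073.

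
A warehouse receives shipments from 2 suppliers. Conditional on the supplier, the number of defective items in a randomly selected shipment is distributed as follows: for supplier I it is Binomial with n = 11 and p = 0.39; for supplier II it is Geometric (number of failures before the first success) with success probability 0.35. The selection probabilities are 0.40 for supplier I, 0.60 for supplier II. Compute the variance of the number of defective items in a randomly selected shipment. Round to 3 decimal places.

Per component, I: μ=4.29, E[X²]=21.021; II: μ=1.85714, E[X²]=8.7551.
E[X] = 0.4·4.29 + 0.6·1.85714 = 2.83029.
E[X²] = 0.4·21.021 + 0.6·8.7551 = 13.6615.
Var(X) = E[X²] − (E[X])² = 13.6615 − 8.01052 = 5.65094.

5.651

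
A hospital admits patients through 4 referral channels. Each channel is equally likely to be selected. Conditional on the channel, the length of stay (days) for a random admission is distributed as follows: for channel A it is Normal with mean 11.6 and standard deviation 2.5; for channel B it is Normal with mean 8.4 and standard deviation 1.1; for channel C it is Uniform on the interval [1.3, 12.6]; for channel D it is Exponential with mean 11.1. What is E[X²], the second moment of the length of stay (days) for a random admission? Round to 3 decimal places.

For each component E[X²] = Var + (mean)², giving A: 140.81; B: 71.77; C: 58.9433; D: 246.42.
Overall E[X²] = 0.25·140.81 + 0.25·71.77 + 0.25·58.9433 + 0.25·246.42 = 129.486.

129.486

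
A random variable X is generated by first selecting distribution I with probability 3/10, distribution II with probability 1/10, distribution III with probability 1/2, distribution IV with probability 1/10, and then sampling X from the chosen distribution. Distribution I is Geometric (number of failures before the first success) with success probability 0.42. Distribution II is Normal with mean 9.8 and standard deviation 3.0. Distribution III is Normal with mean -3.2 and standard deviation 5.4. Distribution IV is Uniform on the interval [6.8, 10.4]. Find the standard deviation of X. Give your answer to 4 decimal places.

6.2320

Per component, I: μ=1.38095, E[X²]=5.19501; II: μ=9.8, E[X²]=105.04; III: μ=-3.2, E[X²]=39.4; IV: μ=8.6, E[X²]=75.04.
E[X] = 0.3·1.38095 + 0.1·9.8 + 0.5·-3.2 + 0.1·8.6 = 0.654286.
E[X²] = 0.3·5.19501 + 0.1·105.04 + 0.5·39.4 + 0.1·75.04 = 39.2665.
Var(X) = E[X²] − (E[X])² = 39.2665 − 0.42809 = 38.8384.
SD(X) = √38.8384 = 6.23205.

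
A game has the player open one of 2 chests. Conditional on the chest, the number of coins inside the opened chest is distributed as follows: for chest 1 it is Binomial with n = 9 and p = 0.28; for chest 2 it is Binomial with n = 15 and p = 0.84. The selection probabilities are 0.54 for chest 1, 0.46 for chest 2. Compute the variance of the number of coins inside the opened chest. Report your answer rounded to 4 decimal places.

27.1462

Per component, 1: μ=2.52, E[X²]=8.1648; 2: μ=12.6, E[X²]=160.776.
E[X] = 0.54·2.52 + 0.46·12.6 = 7.1568.
E[X²] = 0.54·8.1648 + 0.46·160.776 = 78.366.
Var(X) = E[X²] − (E[X])² = 78.366 − 51.2198 = 27.1462.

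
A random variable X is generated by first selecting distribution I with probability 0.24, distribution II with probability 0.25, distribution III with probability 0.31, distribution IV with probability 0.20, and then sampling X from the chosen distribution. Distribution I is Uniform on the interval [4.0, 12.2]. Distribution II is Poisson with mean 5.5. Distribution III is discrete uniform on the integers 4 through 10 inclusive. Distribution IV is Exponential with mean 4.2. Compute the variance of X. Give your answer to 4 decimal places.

9.4585

Per component, I: μ=8.1, E[X²]=71.2133; II: μ=5.5, E[X²]=35.75; III: μ=7, E[X²]=53; IV: μ=4.2, E[X²]=35.28.
E[X] = 0.24·8.1 + 0.25·5.5 + 0.31·7 + 0.2·4.2 = 6.329.
E[X²] = 0.24·71.2133 + 0.25·35.75 + 0.31·53 + 0.2·35.28 = 49.5147.
Var(X) = E[X²] − (E[X])² = 49.5147 − 40.0562 = 9.45846.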